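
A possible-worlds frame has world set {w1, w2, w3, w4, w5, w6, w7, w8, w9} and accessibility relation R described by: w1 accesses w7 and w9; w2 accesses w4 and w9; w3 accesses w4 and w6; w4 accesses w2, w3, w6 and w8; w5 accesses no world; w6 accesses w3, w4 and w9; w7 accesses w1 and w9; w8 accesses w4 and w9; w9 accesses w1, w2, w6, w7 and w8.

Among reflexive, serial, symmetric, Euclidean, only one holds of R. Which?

Reflexive: no — w1 is not related to itself.
Serial: no — w5 has no R-successor.
Symmetric: yes — every pair in R has its reverse in R.
Euclidean: no — w2 R w4 and w2 R w9, but not w4 R w9.
Only symmetric holds.

symmetric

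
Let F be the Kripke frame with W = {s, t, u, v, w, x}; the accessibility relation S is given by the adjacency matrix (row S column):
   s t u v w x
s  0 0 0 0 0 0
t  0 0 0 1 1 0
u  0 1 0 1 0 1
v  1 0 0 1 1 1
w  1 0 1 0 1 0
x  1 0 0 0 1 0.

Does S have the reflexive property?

Reflexive: no — s is not related to itself.

No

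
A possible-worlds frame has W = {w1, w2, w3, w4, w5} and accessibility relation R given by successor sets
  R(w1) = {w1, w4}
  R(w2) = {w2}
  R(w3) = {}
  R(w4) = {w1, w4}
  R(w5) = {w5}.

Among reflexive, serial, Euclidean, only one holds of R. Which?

Reflexive: no — w3 is not related to itself.
Serial: no — w3 has no R-successor.
Euclidean: yes — any two successors of a common world are R-related.
Only Euclidean holds.

Euclidean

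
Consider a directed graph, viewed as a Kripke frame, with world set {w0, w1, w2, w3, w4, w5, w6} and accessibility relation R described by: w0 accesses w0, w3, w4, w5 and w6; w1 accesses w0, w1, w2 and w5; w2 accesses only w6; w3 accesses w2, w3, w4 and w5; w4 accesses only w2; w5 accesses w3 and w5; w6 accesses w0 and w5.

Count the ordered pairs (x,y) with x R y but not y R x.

11

Enumerating: (w0,w3), (w0,w4), (w0,w5), (w1,w0), (w1,w2), (w1,w5), (w2,w6), (w3,w2), (w3,w4), (w4,w2), (w6,w5).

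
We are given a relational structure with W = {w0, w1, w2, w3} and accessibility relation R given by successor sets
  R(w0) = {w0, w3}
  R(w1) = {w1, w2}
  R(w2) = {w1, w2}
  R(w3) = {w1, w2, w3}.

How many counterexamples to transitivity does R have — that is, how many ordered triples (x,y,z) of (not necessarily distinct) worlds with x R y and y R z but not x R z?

Enumerating: (w0,w3,w1), (w0,w3,w2).

2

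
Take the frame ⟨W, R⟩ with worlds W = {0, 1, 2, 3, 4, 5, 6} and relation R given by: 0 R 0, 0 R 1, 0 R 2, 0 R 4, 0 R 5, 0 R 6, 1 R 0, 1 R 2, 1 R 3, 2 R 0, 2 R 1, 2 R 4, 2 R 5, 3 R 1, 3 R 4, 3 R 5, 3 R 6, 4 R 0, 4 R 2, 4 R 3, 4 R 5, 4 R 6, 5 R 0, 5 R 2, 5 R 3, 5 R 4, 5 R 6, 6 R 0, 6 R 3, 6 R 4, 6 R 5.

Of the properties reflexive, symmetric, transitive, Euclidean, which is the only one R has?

Reflexive: no — 1 is not related to itself.
Symmetric: yes — every pair in R has its reverse in R.
Transitive: no — 0 R 1 and 1 R 3, but not 0 R 3.
Euclidean: no — 0 R 1 and 0 R 4, but not 1 R 4.
Only symmetric holds.

symmetric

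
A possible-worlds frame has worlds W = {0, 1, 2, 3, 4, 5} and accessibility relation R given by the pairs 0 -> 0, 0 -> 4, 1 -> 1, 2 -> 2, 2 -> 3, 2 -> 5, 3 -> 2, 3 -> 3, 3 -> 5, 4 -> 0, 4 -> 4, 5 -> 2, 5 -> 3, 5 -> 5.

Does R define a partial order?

Reflexive: yes — every world is R-related to itself.
Transitive: yes — every two-step R-path is closed by a direct edge.
Antisymmetric: no — 0 R 4 and 4 R 0 with 0 ≠ 4.
So R is not a partial order.

No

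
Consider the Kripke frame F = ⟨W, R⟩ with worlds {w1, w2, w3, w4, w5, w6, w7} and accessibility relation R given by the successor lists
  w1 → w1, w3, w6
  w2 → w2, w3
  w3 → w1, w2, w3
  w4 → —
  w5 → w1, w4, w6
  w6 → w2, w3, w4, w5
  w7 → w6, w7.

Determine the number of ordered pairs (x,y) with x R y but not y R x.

Enumerating: (w1,w6), (w5,w1), (w5,w4), (w6,w2), (w6,w3), (w6,w4), (w7,w6).

7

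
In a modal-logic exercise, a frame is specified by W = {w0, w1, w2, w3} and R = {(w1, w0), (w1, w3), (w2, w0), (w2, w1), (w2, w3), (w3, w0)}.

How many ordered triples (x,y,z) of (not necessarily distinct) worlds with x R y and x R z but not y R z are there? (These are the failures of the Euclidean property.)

Enumerating: (w1,w0,w0), (w1,w0,w3), (w1,w3,w3), (w2,w0,w0), (w2,w0,w1), (w2,w0,w3), (w2,w1,w1), (w2,w3,w1), (w2,w3,w3), (w3,w0,w0).

10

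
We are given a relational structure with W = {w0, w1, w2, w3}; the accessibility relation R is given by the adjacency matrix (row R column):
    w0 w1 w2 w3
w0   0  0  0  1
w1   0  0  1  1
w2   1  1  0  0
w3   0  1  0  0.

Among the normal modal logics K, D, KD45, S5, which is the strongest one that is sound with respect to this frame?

Serial (axiom D): yes — every world has a successor (e.g. w0 R w3).
Euclidean (axiom 5): no — w1 R w2 and w1 R w3, but not w2 R w3.
Transitive (axiom 4): no — w0 R w3 and w3 R w1, but not w0 R w1.
Reflexive (axiom T): no — w0 is not related to itself.
So F validates K, D; KD45 would additionally require R to be Euclidean and transitive. The strongest is D.

D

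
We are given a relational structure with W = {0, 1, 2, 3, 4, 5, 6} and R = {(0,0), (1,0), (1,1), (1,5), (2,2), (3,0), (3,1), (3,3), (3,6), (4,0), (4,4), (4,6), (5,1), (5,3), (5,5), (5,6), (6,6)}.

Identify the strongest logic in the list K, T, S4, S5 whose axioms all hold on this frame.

T

Reflexive (axiom T): yes — every world is R-related to itself.
Transitive (axiom 4): no — 1 R 5 and 5 R 3, but not 1 R 3.
Euclidean (axiom 5): no — 1 R 0 and 1 R 5, but not 0 R 5.
So F validates K, T; S4 would additionally require R to be transitive. The strongest is T.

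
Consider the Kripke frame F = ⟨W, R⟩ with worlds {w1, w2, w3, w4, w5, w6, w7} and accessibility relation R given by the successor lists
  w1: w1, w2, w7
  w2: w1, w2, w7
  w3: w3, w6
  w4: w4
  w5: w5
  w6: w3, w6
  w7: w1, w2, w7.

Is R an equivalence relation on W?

Reflexive: yes — every world is R-related to itself.
Symmetric: yes — every pair in R has its reverse in R.
Transitive: yes — every two-step R-path is closed by a direct edge.
So R is an equivalence relation.

Yes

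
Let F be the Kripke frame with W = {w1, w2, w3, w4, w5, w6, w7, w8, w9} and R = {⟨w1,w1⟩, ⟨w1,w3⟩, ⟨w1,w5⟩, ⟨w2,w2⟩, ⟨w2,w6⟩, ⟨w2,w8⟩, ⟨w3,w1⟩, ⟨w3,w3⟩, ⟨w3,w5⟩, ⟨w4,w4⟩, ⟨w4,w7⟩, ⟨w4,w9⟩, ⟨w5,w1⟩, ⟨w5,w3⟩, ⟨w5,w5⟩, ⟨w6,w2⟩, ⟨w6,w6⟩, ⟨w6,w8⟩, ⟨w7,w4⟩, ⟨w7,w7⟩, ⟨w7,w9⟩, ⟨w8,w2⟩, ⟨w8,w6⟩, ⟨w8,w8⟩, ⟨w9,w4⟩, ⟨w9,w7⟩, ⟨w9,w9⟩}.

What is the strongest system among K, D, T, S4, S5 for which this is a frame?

S5

Serial (axiom D): yes — every world has a successor (e.g. w1 R w1).
Reflexive (axiom T): yes — every world is R-related to itself.
Transitive (axiom 4): yes — every two-step R-path is closed by a direct edge.
Euclidean (axiom 5): yes — any two successors of a common world are R-related.
So F validates K, D, T, S4, S5. The strongest is S5.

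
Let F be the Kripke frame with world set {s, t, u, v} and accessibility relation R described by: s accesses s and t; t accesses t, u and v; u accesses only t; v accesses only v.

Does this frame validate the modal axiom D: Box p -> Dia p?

By correspondence theory, D is valid on a frame iff R is serial.
Serial: yes — every world has a successor (e.g. s R s).

Yes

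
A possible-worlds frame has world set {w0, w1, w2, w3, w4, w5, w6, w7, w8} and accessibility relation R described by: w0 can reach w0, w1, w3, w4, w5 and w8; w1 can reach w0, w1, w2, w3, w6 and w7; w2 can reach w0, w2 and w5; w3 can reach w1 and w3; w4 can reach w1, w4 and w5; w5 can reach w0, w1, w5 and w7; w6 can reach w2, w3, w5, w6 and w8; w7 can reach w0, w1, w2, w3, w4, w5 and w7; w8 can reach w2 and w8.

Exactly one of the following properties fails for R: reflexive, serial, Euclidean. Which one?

Euclidean

Reflexive: yes — every world is R-related to itself.
Serial: yes — every world has a successor (e.g. w0 R w0).
Euclidean: no — w0 R w1 and w0 R w4, but not w1 R w4.
Only Euclidean fails.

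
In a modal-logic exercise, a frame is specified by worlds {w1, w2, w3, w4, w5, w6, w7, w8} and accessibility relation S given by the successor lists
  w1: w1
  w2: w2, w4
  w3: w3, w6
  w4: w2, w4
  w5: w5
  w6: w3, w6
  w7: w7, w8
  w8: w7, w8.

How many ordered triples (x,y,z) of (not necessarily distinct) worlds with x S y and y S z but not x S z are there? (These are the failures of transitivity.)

0

S is transitive; there are no such tuples.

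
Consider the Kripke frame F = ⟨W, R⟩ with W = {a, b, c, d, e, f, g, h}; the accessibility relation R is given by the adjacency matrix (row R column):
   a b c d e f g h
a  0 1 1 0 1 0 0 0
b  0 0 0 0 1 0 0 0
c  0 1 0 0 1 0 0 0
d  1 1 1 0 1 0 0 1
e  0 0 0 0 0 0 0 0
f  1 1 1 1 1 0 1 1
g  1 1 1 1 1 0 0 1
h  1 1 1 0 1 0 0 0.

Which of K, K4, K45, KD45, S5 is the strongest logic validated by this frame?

K4

Transitive (axiom 4): yes — every two-step R-path is closed by a direct edge.
Euclidean (axiom 5): no — a R b and a R c, but not b R c.
Serial (axiom D): no — e has no R-successor.
Reflexive (axiom T): no — a is not related to itself.
So F validates K, K4; K45 would additionally require R to be Euclidean. The strongest is K4.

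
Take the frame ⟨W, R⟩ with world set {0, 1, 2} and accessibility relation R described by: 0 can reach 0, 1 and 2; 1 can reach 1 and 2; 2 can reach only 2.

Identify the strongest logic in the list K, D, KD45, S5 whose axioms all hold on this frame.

Serial (axiom D): yes — every world has a successor (e.g. 0 R 0).
Euclidean (axiom 5): no — 0 R 2 and 0 R 1, but not 2 R 1.
Transitive (axiom 4): yes — every two-step R-path is closed by a direct edge.
Reflexive (axiom T): yes — every world is R-related to itself.
So F validates K, D; KD45 would additionally require R to be Euclidean. The strongest is D.

D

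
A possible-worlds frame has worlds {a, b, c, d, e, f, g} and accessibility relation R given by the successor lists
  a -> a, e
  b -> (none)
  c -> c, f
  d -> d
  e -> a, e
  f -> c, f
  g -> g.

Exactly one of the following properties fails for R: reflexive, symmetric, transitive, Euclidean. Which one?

reflexive

Reflexive: no — b is not related to itself.
Symmetric: yes — every pair in R has its reverse in R.
Transitive: yes — every two-step R-path is closed by a direct edge.
Euclidean: yes — any two successors of a common world are R-related.
Only reflexive fails.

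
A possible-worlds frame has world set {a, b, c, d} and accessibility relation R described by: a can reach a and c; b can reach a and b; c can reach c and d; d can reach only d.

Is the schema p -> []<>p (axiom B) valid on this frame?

By correspondence theory, B is valid on a frame iff R is symmetric.
Symmetric: no — a R c but not c R a.

No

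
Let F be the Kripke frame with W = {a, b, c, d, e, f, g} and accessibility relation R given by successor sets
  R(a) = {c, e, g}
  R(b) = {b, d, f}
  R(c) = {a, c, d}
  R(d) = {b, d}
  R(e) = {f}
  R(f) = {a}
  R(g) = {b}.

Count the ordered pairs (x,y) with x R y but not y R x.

7

Enumerating: (a,e), (a,g), (b,f), (c,d), (e,f), (f,a), (g,b).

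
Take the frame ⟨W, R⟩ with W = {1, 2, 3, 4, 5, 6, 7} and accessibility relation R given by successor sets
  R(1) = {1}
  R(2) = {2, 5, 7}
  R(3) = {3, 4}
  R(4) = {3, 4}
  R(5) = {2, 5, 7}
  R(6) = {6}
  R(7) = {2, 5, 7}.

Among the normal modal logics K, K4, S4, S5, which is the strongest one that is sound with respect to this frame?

S5

Transitive (axiom 4): yes — every two-step R-path is closed by a direct edge.
Reflexive (axiom T): yes — every world is R-related to itself.
Euclidean (axiom 5): yes — any two successors of a common world are R-related.
So F validates K, K4, S4, S5. The strongest is S5.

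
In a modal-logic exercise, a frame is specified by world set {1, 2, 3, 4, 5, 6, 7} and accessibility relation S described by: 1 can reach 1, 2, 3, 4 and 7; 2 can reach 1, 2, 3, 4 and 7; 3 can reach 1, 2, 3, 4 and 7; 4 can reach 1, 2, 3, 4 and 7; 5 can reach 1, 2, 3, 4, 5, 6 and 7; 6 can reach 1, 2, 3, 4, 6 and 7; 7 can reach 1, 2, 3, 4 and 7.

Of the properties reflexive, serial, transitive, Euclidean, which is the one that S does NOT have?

Reflexive: yes — every world is S-related to itself.
Serial: yes — every world has a successor (e.g. 1 S 1).
Transitive: yes — every two-step S-path is closed by a direct edge.
Euclidean: no — 5 S 1 and 5 S 6, but not 1 S 6.
Only Euclidean fails.

Euclidean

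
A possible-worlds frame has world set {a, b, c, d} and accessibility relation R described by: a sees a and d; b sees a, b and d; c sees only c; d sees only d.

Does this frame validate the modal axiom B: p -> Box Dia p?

No

Axiom B corresponds to the accessibility relation being symmetric.
Symmetric: no — a R d but not d R a.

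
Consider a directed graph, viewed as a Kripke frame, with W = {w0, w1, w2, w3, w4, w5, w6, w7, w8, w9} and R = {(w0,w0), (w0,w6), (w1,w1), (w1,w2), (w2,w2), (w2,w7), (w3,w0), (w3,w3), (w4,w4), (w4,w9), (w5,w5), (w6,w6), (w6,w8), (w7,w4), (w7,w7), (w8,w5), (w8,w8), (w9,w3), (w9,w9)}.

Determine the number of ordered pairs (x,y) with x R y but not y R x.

Enumerating: (w0,w6), (w1,w2), (w2,w7), (w3,w0), (w4,w9), (w6,w8), (w7,w4), (w8,w5), (w9,w3).

9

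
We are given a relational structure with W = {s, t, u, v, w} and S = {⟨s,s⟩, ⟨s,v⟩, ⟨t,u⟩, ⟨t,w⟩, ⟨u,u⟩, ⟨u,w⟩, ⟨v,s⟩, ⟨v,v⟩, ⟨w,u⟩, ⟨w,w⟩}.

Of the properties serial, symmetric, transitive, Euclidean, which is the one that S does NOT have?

symmetric

Serial: yes — every world has a successor (e.g. s S s).
Symmetric: no — t S u but not u S t.
Transitive: yes — every two-step S-path is closed by a direct edge.
Euclidean: yes — any two successors of a common world are S-related.
Only symmetric fails.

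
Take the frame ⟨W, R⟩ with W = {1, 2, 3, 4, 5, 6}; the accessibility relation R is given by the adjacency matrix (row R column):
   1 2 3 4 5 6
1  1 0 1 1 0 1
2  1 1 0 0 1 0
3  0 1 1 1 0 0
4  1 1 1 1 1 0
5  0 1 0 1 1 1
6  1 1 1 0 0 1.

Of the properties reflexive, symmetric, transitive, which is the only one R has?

reflexive

Reflexive: yes — every world is R-related to itself.
Symmetric: no — 1 R 3 but not 3 R 1.
Transitive: no — 1 R 3 and 3 R 2, but not 1 R 2.
Only reflexive holds.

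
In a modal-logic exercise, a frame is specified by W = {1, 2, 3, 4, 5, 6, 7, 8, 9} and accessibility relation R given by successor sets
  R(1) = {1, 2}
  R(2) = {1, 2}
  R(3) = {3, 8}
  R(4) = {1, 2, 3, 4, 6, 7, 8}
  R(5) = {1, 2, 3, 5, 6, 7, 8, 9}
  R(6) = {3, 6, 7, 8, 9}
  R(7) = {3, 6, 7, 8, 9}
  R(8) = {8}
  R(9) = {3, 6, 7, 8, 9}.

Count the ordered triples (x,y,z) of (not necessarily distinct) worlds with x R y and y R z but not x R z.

2

Enumerating: (4,6,9), (4,7,9).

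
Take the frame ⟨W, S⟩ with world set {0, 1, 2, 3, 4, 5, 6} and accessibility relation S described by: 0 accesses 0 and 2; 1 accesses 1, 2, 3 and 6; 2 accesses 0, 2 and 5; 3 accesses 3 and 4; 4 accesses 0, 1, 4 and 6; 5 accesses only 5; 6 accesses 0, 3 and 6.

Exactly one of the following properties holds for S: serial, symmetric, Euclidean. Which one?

Serial: yes — every world has a successor (e.g. 0 S 0).
Symmetric: no — 1 S 2 but not 2 S 1.
Euclidean: no — 1 S 2 and 1 S 3, but not 2 S 3.
Only serial holds.

serial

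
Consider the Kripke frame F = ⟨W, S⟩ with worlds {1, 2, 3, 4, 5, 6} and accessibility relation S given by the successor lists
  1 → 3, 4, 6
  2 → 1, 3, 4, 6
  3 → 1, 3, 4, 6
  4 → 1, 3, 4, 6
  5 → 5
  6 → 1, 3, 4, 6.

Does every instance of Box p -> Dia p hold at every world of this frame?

By correspondence theory, D is valid on a frame iff S is serial.
Serial: yes — every world has a successor (e.g. 1 S 3).

Yes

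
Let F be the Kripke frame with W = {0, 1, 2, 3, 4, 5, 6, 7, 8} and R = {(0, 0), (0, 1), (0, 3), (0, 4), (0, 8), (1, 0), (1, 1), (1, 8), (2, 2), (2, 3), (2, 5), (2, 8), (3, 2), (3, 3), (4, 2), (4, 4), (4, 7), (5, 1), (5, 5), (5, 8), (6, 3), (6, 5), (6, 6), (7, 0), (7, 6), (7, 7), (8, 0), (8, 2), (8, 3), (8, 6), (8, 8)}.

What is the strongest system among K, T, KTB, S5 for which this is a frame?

T

Reflexive (axiom T): yes — every world is R-related to itself.
Symmetric (axiom B): no — 0 R 3 but not 3 R 0.
Euclidean (axiom 5): no — 0 R 1 and 0 R 3, but not 1 R 3.
So F validates K, T; KTB would additionally require R to be symmetric. The strongest is T.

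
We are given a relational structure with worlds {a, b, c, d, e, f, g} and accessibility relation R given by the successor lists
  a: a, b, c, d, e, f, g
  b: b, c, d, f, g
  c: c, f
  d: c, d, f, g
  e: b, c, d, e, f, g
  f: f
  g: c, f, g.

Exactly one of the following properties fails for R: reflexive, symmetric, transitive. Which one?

symmetric

Reflexive: yes — every world is R-related to itself.
Symmetric: no — a R b but not b R a.
Transitive: yes — every two-step R-path is closed by a direct edge.
Only symmetric fails.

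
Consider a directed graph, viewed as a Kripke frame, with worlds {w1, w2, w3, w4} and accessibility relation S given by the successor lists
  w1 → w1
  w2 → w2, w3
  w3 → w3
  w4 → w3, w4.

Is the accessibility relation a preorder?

Reflexive: yes — every world is S-related to itself.
Transitive: yes — every two-step S-path is closed by a direct edge.
So S is a preorder.

Yes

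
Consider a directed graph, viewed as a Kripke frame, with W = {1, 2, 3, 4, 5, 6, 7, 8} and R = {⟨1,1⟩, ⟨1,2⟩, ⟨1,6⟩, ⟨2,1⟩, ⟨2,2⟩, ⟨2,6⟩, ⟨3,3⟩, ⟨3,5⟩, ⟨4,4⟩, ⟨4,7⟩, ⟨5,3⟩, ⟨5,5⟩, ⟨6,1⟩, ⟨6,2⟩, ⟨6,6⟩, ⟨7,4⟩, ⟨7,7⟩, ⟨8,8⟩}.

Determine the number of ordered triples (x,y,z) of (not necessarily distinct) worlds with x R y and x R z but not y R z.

R is Euclidean; there are no such tuples.

0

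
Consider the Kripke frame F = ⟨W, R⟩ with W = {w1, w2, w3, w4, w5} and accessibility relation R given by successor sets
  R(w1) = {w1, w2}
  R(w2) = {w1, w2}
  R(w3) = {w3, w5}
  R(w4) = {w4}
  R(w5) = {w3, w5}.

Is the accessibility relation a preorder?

Reflexive: yes — every world is R-related to itself.
Transitive: yes — every two-step R-path is closed by a direct edge.
So R is a preorder.

Yes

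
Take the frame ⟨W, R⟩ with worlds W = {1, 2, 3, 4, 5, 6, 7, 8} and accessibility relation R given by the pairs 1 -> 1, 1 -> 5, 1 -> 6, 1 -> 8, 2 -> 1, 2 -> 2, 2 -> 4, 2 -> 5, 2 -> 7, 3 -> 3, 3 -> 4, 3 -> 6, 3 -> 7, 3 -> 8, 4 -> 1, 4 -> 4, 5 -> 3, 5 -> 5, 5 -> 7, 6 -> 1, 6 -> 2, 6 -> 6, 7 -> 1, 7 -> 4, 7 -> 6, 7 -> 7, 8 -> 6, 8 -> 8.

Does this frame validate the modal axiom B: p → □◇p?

No

Axiom B corresponds to the accessibility relation being symmetric.
Symmetric: no — 1 R 5 but not 5 R 1.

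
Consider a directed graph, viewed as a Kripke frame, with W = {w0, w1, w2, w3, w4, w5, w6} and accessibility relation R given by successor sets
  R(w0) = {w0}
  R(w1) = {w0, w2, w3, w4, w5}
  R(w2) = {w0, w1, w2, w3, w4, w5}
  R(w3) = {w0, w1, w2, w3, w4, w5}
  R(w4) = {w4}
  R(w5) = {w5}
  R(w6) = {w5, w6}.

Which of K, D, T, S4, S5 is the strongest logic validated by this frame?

Serial (axiom D): yes — every world has a successor (e.g. w0 R w0).
Reflexive (axiom T): no — w1 is not related to itself.
Transitive (axiom 4): no — w1 R w2 and w2 R w1, but not w1 R w1.
Euclidean (axiom 5): no — w1 R w0 and w1 R w2, but not w0 R w2.
So F validates K, D; T would additionally require R to be reflexive. The strongest is D.

D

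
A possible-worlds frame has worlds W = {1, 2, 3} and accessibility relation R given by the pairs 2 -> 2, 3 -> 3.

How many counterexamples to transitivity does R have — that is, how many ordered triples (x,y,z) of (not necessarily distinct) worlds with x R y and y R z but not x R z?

0

R is transitive; there are no such tuples.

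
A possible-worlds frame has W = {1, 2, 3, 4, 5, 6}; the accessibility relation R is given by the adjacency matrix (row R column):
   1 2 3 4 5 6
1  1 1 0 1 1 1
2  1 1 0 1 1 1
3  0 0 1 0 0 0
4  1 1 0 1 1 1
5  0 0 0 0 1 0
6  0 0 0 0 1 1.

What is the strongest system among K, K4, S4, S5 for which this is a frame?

Transitive (axiom 4): yes — every two-step R-path is closed by a direct edge.
Reflexive (axiom T): yes — every world is R-related to itself.
Euclidean (axiom 5): no — 1 R 5 and 1 R 2, but not 5 R 2.
So F validates K, K4, S4; S5 would additionally require R to be Euclidean. The strongest is S4.

S4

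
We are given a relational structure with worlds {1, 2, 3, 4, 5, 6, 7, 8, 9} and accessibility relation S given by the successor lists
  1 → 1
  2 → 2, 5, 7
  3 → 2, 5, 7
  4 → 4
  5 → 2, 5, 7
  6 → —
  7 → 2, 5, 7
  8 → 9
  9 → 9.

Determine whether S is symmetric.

Symmetric: no — 3 S 2 but not 2 S 3.

No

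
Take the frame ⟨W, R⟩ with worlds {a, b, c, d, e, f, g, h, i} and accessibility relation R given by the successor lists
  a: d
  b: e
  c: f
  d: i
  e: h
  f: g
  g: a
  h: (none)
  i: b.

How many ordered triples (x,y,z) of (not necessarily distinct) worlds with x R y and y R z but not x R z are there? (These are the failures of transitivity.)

7

Enumerating: (a,d,i), (b,e,h), (c,f,g), (d,i,b), (f,g,a), (g,a,d), (i,b,e).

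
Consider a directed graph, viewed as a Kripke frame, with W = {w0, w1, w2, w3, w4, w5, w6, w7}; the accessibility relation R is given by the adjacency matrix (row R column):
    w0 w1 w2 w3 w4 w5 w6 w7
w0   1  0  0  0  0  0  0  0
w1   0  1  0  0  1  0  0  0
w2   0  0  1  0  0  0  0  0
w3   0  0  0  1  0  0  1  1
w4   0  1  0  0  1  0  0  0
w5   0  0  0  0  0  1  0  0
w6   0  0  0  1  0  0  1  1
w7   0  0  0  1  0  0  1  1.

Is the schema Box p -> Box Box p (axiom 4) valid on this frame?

Axiom 4 corresponds to the accessibility relation being transitive.
Transitive: yes — every two-step R-path is closed by a direct edge.

Yes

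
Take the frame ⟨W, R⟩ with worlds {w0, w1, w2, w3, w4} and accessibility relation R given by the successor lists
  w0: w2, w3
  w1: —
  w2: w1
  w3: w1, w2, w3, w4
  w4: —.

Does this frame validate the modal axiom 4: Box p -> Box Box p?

Axiom 4 corresponds to the accessibility relation being transitive.
Transitive: no — w0 R w2 and w2 R w1, but not w0 R w1.

No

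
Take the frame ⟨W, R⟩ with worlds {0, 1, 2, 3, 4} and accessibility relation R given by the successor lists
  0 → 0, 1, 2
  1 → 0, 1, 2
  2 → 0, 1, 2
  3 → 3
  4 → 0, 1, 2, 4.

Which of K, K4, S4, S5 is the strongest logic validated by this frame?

S4

Transitive (axiom 4): yes — every two-step R-path is closed by a direct edge.
Reflexive (axiom T): yes — every world is R-related to itself.
Euclidean (axiom 5): no — 4 R 0 and 4 R 4, but not 0 R 4.
So F validates K, K4, S4; S5 would additionally require R to be Euclidean. The strongest is S4.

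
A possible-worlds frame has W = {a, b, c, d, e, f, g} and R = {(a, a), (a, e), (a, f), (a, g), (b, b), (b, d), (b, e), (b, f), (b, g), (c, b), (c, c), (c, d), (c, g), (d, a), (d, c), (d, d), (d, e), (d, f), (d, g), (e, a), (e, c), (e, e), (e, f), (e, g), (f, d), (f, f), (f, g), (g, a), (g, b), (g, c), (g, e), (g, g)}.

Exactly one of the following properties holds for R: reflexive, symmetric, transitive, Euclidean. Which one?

Reflexive: yes — every world is R-related to itself.
Symmetric: no — a R f but not f R a.
Transitive: no — a R e and e R c, but not a R c.
Euclidean: no — a R f and a R e, but not f R e.
Only reflexive holds.

reflexive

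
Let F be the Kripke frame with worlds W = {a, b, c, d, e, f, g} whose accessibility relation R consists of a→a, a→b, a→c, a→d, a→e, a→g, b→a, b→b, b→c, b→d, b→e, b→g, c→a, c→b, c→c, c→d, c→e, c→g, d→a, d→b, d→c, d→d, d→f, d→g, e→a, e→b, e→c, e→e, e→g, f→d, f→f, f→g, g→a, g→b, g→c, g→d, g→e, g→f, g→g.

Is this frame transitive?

Transitive: no — a R d and d R f, but not a R f.

No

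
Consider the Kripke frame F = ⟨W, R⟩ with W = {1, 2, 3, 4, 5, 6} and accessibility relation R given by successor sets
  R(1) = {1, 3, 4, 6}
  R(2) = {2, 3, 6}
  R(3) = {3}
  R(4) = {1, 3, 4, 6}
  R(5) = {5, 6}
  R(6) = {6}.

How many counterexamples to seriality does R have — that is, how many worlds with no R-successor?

0

R is serial; there are no such worlds.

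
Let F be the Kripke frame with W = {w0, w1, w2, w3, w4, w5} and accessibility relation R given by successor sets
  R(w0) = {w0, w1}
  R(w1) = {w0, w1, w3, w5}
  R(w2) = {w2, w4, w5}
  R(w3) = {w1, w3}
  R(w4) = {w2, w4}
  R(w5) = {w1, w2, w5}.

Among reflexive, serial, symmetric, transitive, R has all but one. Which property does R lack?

Reflexive: yes — every world is R-related to itself.
Serial: yes — every world has a successor (e.g. w0 R w0).
Symmetric: yes — every pair in R has its reverse in R.
Transitive: no — w0 R w1 and w1 R w3, but not w0 R w3.
Only transitive fails.

transitive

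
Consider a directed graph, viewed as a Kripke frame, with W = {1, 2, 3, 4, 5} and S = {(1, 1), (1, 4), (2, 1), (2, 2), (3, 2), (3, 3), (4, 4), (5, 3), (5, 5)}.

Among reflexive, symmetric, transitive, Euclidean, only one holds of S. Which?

reflexive

Reflexive: yes — every world is S-related to itself.
Symmetric: no — 1 S 4 but not 4 S 1.
Transitive: no — 2 S 1 and 1 S 4, but not 2 S 4.
Euclidean: no — 1 S 4 and 1 S 1, but not 4 S 1.
Only reflexive holds.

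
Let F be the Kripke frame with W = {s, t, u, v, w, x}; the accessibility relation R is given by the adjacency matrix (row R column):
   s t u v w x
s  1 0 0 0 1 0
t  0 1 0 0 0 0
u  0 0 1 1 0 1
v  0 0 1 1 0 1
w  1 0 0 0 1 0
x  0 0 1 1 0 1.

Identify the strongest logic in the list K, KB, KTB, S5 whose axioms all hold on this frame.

Symmetric (axiom B): yes — every pair in R has its reverse in R.
Reflexive (axiom T): yes — every world is R-related to itself.
Euclidean (axiom 5): yes — any two successors of a common world are R-related.
So F validates K, KB, KTB, S5. The strongest is S5.

S5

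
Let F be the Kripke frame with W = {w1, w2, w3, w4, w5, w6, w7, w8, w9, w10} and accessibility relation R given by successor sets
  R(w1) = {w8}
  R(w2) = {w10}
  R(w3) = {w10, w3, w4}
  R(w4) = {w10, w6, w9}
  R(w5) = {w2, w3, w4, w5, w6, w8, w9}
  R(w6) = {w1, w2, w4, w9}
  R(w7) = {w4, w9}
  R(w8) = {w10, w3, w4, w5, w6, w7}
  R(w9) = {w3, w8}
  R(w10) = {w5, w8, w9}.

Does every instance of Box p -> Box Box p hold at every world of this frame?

No

Axiom 4 corresponds to the accessibility relation being transitive.
Transitive: no — w1 R w8 and w8 R w10, but not w1 R w10.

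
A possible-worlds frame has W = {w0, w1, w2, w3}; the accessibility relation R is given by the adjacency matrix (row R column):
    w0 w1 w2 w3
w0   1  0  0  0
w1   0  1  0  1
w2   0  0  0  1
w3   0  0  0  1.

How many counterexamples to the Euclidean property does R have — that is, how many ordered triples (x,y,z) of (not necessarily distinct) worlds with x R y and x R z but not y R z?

Enumerating: (w1,w3,w1).

1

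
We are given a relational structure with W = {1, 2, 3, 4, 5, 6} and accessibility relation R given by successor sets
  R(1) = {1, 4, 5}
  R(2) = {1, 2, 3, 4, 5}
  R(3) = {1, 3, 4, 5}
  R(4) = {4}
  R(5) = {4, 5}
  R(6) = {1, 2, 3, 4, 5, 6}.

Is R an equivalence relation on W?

Reflexive: yes — every world is R-related to itself.
Symmetric: no — 1 R 4 but not 4 R 1.
Transitive: yes — every two-step R-path is closed by a direct edge.
So R is not an equivalence relation.

No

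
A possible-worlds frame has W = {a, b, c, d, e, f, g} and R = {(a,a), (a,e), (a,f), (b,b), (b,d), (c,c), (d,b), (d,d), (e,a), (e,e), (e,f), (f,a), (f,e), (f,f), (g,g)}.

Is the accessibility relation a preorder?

Reflexive: yes — every world is R-related to itself.
Transitive: yes — every two-step R-path is closed by a direct edge.
So R is a preorder.

Yes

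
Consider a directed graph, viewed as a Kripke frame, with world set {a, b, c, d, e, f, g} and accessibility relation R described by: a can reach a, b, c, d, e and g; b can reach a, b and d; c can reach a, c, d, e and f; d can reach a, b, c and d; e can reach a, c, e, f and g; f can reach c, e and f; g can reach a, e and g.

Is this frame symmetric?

Yes

Symmetric: yes — every pair in R has its reverse in R.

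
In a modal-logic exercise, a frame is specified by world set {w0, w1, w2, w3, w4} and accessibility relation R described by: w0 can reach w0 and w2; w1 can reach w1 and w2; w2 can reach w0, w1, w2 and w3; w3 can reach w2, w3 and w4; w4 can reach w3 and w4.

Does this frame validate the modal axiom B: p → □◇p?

Yes

By correspondence theory, B is valid on a frame iff R is symmetric.
Symmetric: yes — every pair in R has its reverse in R.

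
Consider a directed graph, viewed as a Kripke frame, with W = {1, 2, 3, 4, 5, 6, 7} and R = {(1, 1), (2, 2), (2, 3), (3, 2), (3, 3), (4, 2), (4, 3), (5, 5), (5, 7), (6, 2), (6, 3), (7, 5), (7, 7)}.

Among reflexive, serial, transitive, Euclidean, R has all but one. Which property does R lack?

Reflexive: no — 4 is not related to itself.
Serial: yes — every world has a successor (e.g. 1 R 1).
Transitive: yes — every two-step R-path is closed by a direct edge.
Euclidean: yes — any two successors of a common world are R-related.
Only reflexive fails.

reflexive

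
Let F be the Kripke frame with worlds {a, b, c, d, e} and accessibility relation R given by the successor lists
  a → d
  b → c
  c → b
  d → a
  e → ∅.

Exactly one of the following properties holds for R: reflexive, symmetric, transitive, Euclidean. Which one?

symmetric

Reflexive: no — a is not related to itself.
Symmetric: yes — every pair in R has its reverse in R.
Transitive: no — a R d and d R a, but not a R a.
Euclidean: no — a R d and a R d, but not d R d.
Only symmetric holds.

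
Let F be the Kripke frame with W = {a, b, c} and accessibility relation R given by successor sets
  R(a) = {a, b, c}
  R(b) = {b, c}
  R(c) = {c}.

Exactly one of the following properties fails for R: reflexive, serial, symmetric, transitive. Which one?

Reflexive: yes — every world is R-related to itself.
Serial: yes — every world has a successor (e.g. a R a).
Symmetric: no — a R b but not b R a.
Transitive: yes — every two-step R-path is closed by a direct edge.
Only symmetric fails.

symmetric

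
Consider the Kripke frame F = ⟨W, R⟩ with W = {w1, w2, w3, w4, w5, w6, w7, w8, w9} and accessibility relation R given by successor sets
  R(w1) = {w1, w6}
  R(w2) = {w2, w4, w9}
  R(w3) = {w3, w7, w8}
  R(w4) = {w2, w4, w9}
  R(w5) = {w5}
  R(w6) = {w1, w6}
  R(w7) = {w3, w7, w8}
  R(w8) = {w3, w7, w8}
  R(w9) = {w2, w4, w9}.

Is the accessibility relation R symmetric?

Yes

Symmetric: yes — every pair in R has its reverse in R.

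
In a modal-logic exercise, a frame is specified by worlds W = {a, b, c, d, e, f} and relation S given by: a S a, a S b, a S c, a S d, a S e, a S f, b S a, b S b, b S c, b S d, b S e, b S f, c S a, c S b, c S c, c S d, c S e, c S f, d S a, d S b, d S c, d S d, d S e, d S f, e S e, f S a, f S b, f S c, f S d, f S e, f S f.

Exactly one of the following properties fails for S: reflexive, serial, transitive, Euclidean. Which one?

Euclidean

Reflexive: yes — every world is S-related to itself.
Serial: yes — every world has a successor (e.g. a S a).
Transitive: yes — every two-step S-path is closed by a direct edge.
Euclidean: no — a S e and a S b, but not e S b.
Only Euclidean fails.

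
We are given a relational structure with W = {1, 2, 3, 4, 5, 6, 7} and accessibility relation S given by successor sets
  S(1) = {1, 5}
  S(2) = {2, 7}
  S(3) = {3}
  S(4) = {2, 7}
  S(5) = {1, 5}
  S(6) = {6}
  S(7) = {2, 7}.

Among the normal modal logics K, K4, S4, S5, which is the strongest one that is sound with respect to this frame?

Transitive (axiom 4): yes — every two-step S-path is closed by a direct edge.
Reflexive (axiom T): no — 4 is not related to itself.
Euclidean (axiom 5): yes — any two successors of a common world are S-related.
So F validates K, K4; S4 would additionally require S to be reflexive. The strongest is K4.

K4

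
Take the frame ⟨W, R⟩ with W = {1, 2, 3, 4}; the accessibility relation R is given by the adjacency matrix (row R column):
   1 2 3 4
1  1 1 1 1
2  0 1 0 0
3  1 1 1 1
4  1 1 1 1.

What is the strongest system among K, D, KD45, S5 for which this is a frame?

D

Serial (axiom D): yes — every world has a successor (e.g. 1 R 1).
Euclidean (axiom 5): no — 1 R 2 and 1 R 3, but not 2 R 3.
Transitive (axiom 4): yes — every two-step R-path is closed by a direct edge.
Reflexive (axiom T): yes — every world is R-related to itself.
So F validates K, D; KD45 would additionally require R to be Euclidean. The strongest is D.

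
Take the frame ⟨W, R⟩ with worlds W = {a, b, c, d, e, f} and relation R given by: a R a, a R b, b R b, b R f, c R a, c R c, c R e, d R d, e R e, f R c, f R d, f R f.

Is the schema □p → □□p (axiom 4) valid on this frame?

No

By correspondence theory, 4 is valid on a frame iff R is transitive.
Transitive: no — a R b and b R f, but not a R f.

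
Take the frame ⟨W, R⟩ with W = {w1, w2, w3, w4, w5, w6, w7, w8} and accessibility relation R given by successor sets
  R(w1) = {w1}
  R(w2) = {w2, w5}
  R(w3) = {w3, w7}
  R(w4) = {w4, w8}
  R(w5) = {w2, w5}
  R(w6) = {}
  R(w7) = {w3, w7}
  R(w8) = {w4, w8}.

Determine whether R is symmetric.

Symmetric: yes — every pair in R has its reverse in R.

Yes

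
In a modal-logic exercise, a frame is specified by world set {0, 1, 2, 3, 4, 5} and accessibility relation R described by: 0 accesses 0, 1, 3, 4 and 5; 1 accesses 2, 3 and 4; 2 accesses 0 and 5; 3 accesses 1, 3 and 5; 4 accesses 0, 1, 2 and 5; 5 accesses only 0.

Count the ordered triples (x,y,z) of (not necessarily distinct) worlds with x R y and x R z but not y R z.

33

Enumerating: (0,1,0), (0,1,1), (0,1,5), (0,3,0), (0,3,4), (0,4,3), (0,4,4), (0,5,1), (0,5,3), (0,5,4), (0,5,5), (1,2,2), … and 21 more.
Total: 33.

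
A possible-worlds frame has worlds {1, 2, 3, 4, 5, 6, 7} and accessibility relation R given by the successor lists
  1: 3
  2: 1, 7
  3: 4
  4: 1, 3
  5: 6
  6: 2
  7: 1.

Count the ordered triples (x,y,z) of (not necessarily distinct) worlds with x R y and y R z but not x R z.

9

Enumerating: (1,3,4), (2,1,3), (3,4,1), (3,4,3), (4,3,4), (5,6,2), (6,2,1), (6,2,7), (7,1,3).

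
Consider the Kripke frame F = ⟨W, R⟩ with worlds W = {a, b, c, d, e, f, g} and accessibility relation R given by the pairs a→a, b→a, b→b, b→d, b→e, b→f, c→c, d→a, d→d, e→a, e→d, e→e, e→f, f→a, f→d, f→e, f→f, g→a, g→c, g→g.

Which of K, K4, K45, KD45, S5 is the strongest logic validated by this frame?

Transitive (axiom 4): yes — every two-step R-path is closed by a direct edge.
Euclidean (axiom 5): no — b R a and b R d, but not a R d.
Serial (axiom D): yes — every world has a successor (e.g. a R a).
Reflexive (axiom T): yes — every world is R-related to itself.
So F validates K, K4; K45 would additionally require R to be Euclidean. The strongest is K4.

K4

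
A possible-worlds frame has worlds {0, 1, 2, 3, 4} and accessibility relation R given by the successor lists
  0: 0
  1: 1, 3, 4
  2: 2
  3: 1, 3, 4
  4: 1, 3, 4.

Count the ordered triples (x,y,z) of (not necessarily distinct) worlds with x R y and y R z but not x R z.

R is transitive; there are no such tuples.

0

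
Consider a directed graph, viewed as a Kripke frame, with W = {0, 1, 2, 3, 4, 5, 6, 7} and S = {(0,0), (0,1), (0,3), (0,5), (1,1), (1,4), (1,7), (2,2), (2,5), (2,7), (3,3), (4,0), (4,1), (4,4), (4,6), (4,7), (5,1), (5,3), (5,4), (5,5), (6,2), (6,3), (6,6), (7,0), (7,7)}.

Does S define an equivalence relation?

Reflexive: yes — every world is S-related to itself.
Symmetric: no — 0 S 1 but not 1 S 0.
Transitive: no — 0 S 1 and 1 S 4, but not 0 S 4.
So S is not an equivalence relation.

No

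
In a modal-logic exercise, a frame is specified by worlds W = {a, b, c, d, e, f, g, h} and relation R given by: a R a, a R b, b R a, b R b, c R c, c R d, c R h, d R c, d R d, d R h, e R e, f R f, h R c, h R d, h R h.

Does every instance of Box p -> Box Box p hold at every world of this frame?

By correspondence theory, 4 is valid on a frame iff R is transitive.
Transitive: yes — every two-step R-path is closed by a direct edge.

Yes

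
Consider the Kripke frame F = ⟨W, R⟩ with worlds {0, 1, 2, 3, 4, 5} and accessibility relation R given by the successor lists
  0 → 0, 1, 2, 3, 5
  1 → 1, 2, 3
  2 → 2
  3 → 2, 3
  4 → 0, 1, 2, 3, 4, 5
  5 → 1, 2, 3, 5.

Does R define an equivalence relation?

Reflexive: yes — every world is R-related to itself.
Symmetric: no — 0 R 1 but not 1 R 0.
Transitive: yes — every two-step R-path is closed by a direct edge.
So R is not an equivalence relation.

No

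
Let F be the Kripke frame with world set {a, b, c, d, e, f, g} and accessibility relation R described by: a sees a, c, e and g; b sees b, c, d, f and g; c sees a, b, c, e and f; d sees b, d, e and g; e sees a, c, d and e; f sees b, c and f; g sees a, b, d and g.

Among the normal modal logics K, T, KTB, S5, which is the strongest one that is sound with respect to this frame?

KTB

Reflexive (axiom T): yes — every world is R-related to itself.
Symmetric (axiom B): yes — every pair in R has its reverse in R.
Euclidean (axiom 5): no — a R c and a R g, but not c R g.
So F validates K, T, KTB; S5 would additionally require R to be Euclidean. The strongest is KTB.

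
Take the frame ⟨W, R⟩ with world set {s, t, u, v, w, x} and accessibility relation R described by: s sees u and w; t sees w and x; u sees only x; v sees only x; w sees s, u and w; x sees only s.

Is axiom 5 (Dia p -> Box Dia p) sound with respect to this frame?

No

By correspondence theory, 5 is valid on a frame iff R is Euclidean.
Euclidean: no — s R u and s R w, but not u R w.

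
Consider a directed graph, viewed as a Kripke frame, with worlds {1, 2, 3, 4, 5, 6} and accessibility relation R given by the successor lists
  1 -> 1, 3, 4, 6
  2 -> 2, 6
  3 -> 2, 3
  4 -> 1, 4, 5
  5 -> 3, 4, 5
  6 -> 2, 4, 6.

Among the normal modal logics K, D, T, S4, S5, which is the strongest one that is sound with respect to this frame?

Serial (axiom D): yes — every world has a successor (e.g. 1 R 1).
Reflexive (axiom T): yes — every world is R-related to itself.
Transitive (axiom 4): no — 1 R 3 and 3 R 2, but not 1 R 2.
Euclidean (axiom 5): no — 1 R 3 and 1 R 4, but not 3 R 4.
So F validates K, D, T; S4 would additionally require R to be transitive. The strongest is T.

T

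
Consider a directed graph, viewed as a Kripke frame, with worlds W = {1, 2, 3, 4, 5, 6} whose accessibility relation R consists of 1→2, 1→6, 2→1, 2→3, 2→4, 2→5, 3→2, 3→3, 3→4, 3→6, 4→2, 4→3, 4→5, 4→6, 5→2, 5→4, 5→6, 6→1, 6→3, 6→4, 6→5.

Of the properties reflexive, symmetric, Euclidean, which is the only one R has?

symmetric

Reflexive: no — 1 is not related to itself.
Symmetric: yes — every pair in R has its reverse in R.
Euclidean: no — 1 R 2 and 1 R 6, but not 2 R 6.
Only symmetric holds.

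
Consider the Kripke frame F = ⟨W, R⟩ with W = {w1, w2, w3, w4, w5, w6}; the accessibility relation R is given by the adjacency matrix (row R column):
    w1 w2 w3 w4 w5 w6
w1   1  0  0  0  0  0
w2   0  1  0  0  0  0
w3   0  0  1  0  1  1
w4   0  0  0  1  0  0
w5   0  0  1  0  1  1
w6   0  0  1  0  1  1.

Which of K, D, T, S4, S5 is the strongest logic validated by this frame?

S5

Serial (axiom D): yes — every world has a successor (e.g. w1 R w1).
Reflexive (axiom T): yes — every world is R-related to itself.
Transitive (axiom 4): yes — every two-step R-path is closed by a direct edge.
Euclidean (axiom 5): yes — any two successors of a common world are R-related.
So F validates K, D, T, S4, S5. The strongest is S5.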